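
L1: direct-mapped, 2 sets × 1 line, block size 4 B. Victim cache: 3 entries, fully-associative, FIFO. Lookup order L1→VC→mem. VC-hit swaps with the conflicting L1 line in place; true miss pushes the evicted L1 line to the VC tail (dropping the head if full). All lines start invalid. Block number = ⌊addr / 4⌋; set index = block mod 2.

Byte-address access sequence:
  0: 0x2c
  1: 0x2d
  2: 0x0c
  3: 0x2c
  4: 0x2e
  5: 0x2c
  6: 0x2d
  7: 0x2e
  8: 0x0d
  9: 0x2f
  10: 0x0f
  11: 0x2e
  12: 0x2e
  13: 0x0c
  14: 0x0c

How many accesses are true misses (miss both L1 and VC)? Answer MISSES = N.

  [0] addr=0x2c blk=11 s=1: MISS | VC []
  [1] addr=0x2d blk=11 s=1: L1-HIT | VC []
  [2] addr=0xc blk=3 s=1: MISS | VC [11]
  [3] addr=0x2c blk=11 s=1: VC-HIT | VC [3]
  [4] addr=0x2e blk=11 s=1: L1-HIT | VC [3]
  [5] addr=0x2c blk=11 s=1: L1-HIT | VC [3]
  [6] addr=0x2d blk=11 s=1: L1-HIT | VC [3]
  [7] addr=0x2e blk=11 s=1: L1-HIT | VC [3]
  [8] addr=0xd blk=3 s=1: VC-HIT | VC [11]
  [9] addr=0x2f blk=11 s=1: VC-HIT | VC [3]
  [10] addr=0xf blk=3 s=1: VC-HIT | VC [11]
  [11] addr=0x2e blk=11 s=1: VC-HIT | VC [3]
  [12] addr=0x2e blk=11 s=1: L1-HIT | VC [3]
  [13] addr=0xc blk=3 s=1: VC-HIT | VC [11]
  [14] addr=0xc blk=3 s=1: L1-HIT | VC [11]

MISSES = 2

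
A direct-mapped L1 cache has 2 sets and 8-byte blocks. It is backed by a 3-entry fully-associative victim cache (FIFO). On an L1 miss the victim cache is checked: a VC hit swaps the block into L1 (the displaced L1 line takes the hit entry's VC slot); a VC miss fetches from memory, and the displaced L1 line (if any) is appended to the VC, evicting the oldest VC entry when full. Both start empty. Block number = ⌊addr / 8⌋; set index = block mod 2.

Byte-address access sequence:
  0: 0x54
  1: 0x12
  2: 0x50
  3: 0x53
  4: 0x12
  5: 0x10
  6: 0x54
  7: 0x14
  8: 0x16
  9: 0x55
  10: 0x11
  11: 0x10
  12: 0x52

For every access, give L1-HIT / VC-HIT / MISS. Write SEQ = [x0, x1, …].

0: 0x54 (blk 10, set 0) → MISS  vc=[]
1: 0x12 (blk 2, set 0) → MISS  vc=[10]
2: 0x50 (blk 10, set 0) → VC-HIT  vc=[2]
3: 0x53 (blk 10, set 0) → L1-HIT  vc=[2]
4: 0x12 (blk 2, set 0) → VC-HIT  vc=[10]
5: 0x10 (blk 2, set 0) → L1-HIT  vc=[10]
6: 0x54 (blk 10, set 0) → VC-HIT  vc=[2]
7: 0x14 (blk 2, set 0) → VC-HIT  vc=[10]
8: 0x16 (blk 2, set 0) → L1-HIT  vc=[10]
9: 0x55 (blk 10, set 0) → VC-HIT  vc=[2]
10: 0x11 (blk 2, set 0) → VC-HIT  vc=[10]
11: 0x10 (blk 2, set 0) → L1-HIT  vc=[10]
12: 0x52 (blk 10, set 0) → VC-HIT  vc=[2]

SEQ = [MISS, MISS, VC-HIT, L1-HIT, VC-HIT, L1-HIT, VC-HIT, VC-HIT, L1-HIT, VC-HIT, VC-HIT, L1-HIT, VC-HIT]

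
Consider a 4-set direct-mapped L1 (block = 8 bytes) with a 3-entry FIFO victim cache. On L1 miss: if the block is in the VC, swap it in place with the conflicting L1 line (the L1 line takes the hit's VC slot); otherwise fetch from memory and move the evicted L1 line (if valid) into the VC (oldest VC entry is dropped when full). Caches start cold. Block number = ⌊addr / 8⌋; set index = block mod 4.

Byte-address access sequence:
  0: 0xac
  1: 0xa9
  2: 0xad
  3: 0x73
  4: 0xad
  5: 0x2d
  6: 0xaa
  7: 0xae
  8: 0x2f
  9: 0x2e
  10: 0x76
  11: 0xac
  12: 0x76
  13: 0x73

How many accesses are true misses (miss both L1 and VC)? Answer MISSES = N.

  [0] addr=0xac blk=21 s=1: MISS | VC []
  [1] addr=0xa9 blk=21 s=1: L1-HIT | VC []
  [2] addr=0xad blk=21 s=1: L1-HIT | VC []
  [3] addr=0x73 blk=14 s=2: MISS | VC []
  [4] addr=0xad blk=21 s=1: L1-HIT | VC []
  [5] addr=0x2d blk=5 s=1: MISS | VC [21]
  [6] addr=0xaa blk=21 s=1: VC-HIT | VC [5]
  [7] addr=0xae blk=21 s=1: L1-HIT | VC [5]
  [8] addr=0x2f blk=5 s=1: VC-HIT | VC [21]
  [9] addr=0x2e blk=5 s=1: L1-HIT | VC [21]
  [10] addr=0x76 blk=14 s=2: L1-HIT | VC [21]
  [11] addr=0xac blk=21 s=1: VC-HIT | VC [5]
  [12] addr=0x76 blk=14 s=2: L1-HIT | VC [5]
  [13] addr=0x73 blk=14 s=2: L1-HIT | VC [5]

MISSES = 3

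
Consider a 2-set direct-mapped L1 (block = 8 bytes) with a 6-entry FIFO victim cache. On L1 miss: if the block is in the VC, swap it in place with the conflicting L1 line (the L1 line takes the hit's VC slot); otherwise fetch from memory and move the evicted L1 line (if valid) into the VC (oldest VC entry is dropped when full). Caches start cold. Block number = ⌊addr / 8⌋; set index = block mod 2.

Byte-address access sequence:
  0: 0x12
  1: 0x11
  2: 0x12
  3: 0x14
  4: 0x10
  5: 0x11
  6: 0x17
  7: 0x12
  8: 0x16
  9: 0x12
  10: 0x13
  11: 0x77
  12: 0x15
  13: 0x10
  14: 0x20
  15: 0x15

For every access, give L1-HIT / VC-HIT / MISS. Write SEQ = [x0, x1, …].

0: 0x12 (blk 2, set 0) → MISS  vc=[]
1: 0x11 (blk 2, set 0) → L1-HIT  vc=[]
2: 0x12 (blk 2, set 0) → L1-HIT  vc=[]
3: 0x14 (blk 2, set 0) → L1-HIT  vc=[]
4: 0x10 (blk 2, set 0) → L1-HIT  vc=[]
5: 0x11 (blk 2, set 0) → L1-HIT  vc=[]
6: 0x17 (blk 2, set 0) → L1-HIT  vc=[]
7: 0x12 (blk 2, set 0) → L1-HIT  vc=[]
8: 0x16 (blk 2, set 0) → L1-HIT  vc=[]
9: 0x12 (blk 2, set 0) → L1-HIT  vc=[]
10: 0x13 (blk 2, set 0) → L1-HIT  vc=[]
11: 0x77 (blk 14, set 0) → MISS  vc=[2]
12: 0x15 (blk 2, set 0) → VC-HIT  vc=[14]
13: 0x10 (blk 2, set 0) → L1-HIT  vc=[14]
14: 0x20 (blk 4, set 0) → MISS  vc=[14, 2]
15: 0x15 (blk 2, set 0) → VC-HIT  vc=[14, 4]

SEQ = [MISS, L1-HIT, L1-HIT, L1-HIT, L1-HIT, L1-HIT, L1-HIT, L1-HIT, L1-HIT, L1-HIT, L1-HIT, MISS, VC-HIT, L1-HIT, MISS, VC-HIT]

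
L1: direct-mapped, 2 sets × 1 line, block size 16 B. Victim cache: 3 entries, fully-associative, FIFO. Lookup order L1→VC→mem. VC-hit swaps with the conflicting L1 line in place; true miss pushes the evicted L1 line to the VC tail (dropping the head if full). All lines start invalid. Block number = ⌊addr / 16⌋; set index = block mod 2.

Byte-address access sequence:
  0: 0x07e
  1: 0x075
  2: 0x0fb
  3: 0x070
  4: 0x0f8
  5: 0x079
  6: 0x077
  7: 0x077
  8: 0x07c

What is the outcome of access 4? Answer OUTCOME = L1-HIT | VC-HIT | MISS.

0: 0x7e (blk 7, set 1) → MISS  vc=[]
1: 0x75 (blk 7, set 1) → L1-HIT  vc=[]
2: 0xfb (blk 15, set 1) → MISS  vc=[7]
3: 0x70 (blk 7, set 1) → VC-HIT  vc=[15]
4: 0xf8 (blk 15, set 1) → VC-HIT  vc=[7]
5: 0x79 (blk 7, set 1) → VC-HIT  vc=[15]
6: 0x77 (blk 7, set 1) → L1-HIT  vc=[15]
7: 0x77 (blk 7, set 1) → L1-HIT  vc=[15]
8: 0x7c (blk 7, set 1) → L1-HIT  vc=[15]

OUTCOME = VC-HIT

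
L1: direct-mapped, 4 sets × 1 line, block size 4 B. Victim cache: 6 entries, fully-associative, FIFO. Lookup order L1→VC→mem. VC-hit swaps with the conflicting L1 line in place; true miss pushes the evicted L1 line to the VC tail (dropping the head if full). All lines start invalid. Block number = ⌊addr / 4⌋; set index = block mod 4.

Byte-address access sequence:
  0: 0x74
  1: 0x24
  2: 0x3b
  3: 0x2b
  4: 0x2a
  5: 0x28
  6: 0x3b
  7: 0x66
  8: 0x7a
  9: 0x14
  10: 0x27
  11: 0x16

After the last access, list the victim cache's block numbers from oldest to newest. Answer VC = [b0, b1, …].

  [0] addr=0x74 blk=29 s=1: MISS | VC []
  [1] addr=0x24 blk=9 s=1: MISS | VC [29]
  [2] addr=0x3b blk=14 s=2: MISS | VC [29]
  [3] addr=0x2b blk=10 s=2: MISS | VC [29, 14]
  [4] addr=0x2a blk=10 s=2: L1-HIT | VC [29, 14]
  [5] addr=0x28 blk=10 s=2: L1-HIT | VC [29, 14]
  [6] addr=0x3b blk=14 s=2: VC-HIT | VC [29, 10]
  [7] addr=0x66 blk=25 s=1: MISS | VC [29, 10, 9]
  [8] addr=0x7a blk=30 s=2: MISS | VC [29, 10, 9, 14]
  [9] addr=0x14 blk=5 s=1: MISS | VC [29, 10, 9, 14, 25]
  [10] addr=0x27 blk=9 s=1: VC-HIT | VC [29, 10, 5, 14, 25]
  [11] addr=0x16 blk=5 s=1: VC-HIT | VC [29, 10, 9, 14, 25]

VC = [29, 10, 9, 14, 25]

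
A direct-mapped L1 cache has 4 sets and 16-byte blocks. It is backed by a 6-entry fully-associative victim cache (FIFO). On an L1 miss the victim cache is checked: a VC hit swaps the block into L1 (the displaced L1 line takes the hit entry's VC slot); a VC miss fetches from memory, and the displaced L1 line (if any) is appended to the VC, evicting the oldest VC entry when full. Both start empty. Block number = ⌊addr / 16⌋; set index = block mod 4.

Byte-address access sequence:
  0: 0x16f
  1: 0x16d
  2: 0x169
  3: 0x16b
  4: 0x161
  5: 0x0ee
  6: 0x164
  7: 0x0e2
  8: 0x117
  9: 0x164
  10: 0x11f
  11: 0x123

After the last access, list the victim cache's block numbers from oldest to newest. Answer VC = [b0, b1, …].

VC = [14, 22]

0: 0x16f (blk 22, set 2) → MISS  vc=[]
1: 0x16d (blk 22, set 2) → L1-HIT  vc=[]
2: 0x169 (blk 22, set 2) → L1-HIT  vc=[]
3: 0x16b (blk 22, set 2) → L1-HIT  vc=[]
4: 0x161 (blk 22, set 2) → L1-HIT  vc=[]
5: 0xee (blk 14, set 2) → MISS  vc=[22]
6: 0x164 (blk 22, set 2) → VC-HIT  vc=[14]
7: 0xe2 (blk 14, set 2) → VC-HIT  vc=[22]
8: 0x117 (blk 17, set 1) → MISS  vc=[22]
9: 0x164 (blk 22, set 2) → VC-HIT  vc=[14]
10: 0x11f (blk 17, set 1) → L1-HIT  vc=[14]
11: 0x123 (blk 18, set 2) → MISS  vc=[14, 22]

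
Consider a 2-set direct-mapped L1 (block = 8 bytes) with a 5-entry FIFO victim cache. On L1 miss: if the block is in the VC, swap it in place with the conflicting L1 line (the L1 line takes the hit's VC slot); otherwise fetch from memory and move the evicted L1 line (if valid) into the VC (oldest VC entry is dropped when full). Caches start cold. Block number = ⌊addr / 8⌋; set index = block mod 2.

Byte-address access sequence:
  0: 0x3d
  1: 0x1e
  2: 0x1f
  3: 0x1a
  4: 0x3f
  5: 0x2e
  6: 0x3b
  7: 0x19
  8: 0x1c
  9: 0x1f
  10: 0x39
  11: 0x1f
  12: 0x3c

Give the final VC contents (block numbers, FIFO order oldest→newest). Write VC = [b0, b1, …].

  [0] addr=0x3d blk=7 s=1: MISS | VC []
  [1] addr=0x1e blk=3 s=1: MISS | VC [7]
  [2] addr=0x1f blk=3 s=1: L1-HIT | VC [7]
  [3] addr=0x1a blk=3 s=1: L1-HIT | VC [7]
  [4] addr=0x3f blk=7 s=1: VC-HIT | VC [3]
  [5] addr=0x2e blk=5 s=1: MISS | VC [3, 7]
  [6] addr=0x3b blk=7 s=1: VC-HIT | VC [3, 5]
  [7] addr=0x19 blk=3 s=1: VC-HIT | VC [7, 5]
  [8] addr=0x1c blk=3 s=1: L1-HIT | VC [7, 5]
  [9] addr=0x1f blk=3 s=1: L1-HIT | VC [7, 5]
  [10] addr=0x39 blk=7 s=1: VC-HIT | VC [3, 5]
  [11] addr=0x1f blk=3 s=1: VC-HIT | VC [7, 5]
  [12] addr=0x3c blk=7 s=1: VC-HIT | VC [3, 5]

VC = [3, 5]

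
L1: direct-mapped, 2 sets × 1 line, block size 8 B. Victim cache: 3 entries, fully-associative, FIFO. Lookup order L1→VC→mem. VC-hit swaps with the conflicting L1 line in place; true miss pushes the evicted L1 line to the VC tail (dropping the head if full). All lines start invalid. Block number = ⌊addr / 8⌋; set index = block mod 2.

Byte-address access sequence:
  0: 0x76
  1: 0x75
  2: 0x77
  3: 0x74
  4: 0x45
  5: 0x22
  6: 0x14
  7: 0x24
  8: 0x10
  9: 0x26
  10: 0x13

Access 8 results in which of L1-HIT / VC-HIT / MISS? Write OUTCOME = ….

OUTCOME = VC-HIT

#0 0x76→b14/s0 MISS; vc=[]
#1 0x75→b14/s0 L1-HIT; vc=[]
#2 0x77→b14/s0 L1-HIT; vc=[]
#3 0x74→b14/s0 L1-HIT; vc=[]
#4 0x45→b8/s0 MISS; vc=[14]
#5 0x22→b4/s0 MISS; vc=[14,8]
#6 0x14→b2/s0 MISS; vc=[14,8,4]
#7 0x24→b4/s0 VC-HIT; vc=[14,8,2]
#8 0x10→b2/s0 VC-HIT; vc=[14,8,4]
#9 0x26→b4/s0 VC-HIT; vc=[14,8,2]
#10 0x13→b2/s0 VC-HIT; vc=[14,8,4]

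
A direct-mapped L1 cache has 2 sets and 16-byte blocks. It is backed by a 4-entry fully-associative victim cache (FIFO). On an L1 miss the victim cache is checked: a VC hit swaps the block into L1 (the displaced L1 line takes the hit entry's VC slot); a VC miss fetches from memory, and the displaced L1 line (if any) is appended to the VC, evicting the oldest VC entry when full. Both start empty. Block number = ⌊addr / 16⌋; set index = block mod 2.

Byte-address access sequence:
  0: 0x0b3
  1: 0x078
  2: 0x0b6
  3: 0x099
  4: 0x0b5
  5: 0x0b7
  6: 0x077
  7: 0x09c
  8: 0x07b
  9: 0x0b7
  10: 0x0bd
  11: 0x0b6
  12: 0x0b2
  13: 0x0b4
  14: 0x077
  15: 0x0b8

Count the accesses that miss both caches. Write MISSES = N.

0: 0xb3 (blk 11, set 1) → MISS  vc=[]
1: 0x78 (blk 7, set 1) → MISS  vc=[11]
2: 0xb6 (blk 11, set 1) → VC-HIT  vc=[7]
3: 0x99 (blk 9, set 1) → MISS  vc=[7, 11]
4: 0xb5 (blk 11, set 1) → VC-HIT  vc=[7, 9]
5: 0xb7 (blk 11, set 1) → L1-HIT  vc=[7, 9]
6: 0x77 (blk 7, set 1) → VC-HIT  vc=[11, 9]
7: 0x9c (blk 9, set 1) → VC-HIT  vc=[11, 7]
8: 0x7b (blk 7, set 1) → VC-HIT  vc=[11, 9]
9: 0xb7 (blk 11, set 1) → VC-HIT  vc=[7, 9]
10: 0xbd (blk 11, set 1) → L1-HIT  vc=[7, 9]
11: 0xb6 (blk 11, set 1) → L1-HIT  vc=[7, 9]
12: 0xb2 (blk 11, set 1) → L1-HIT  vc=[7, 9]
13: 0xb4 (blk 11, set 1) → L1-HIT  vc=[7, 9]
14: 0x77 (blk 7, set 1) → VC-HIT  vc=[11, 9]
15: 0xb8 (blk 11, set 1) → VC-HIT  vc=[7, 9]

MISSES = 3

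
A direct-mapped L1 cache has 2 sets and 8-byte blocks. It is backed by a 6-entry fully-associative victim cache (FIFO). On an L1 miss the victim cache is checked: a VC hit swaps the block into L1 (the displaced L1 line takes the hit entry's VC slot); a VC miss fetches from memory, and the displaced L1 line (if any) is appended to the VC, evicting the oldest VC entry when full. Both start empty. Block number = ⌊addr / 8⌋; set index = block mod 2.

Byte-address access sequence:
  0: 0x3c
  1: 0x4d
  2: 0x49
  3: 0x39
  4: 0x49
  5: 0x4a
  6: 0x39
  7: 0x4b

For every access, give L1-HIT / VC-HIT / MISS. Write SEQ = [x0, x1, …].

SEQ = [MISS, MISS, L1-HIT, VC-HIT, VC-HIT, L1-HIT, VC-HIT, VC-HIT]

  [0] addr=0x3c blk=7 s=1: MISS | VC []
  [1] addr=0x4d blk=9 s=1: MISS | VC [7]
  [2] addr=0x49 blk=9 s=1: L1-HIT | VC [7]
  [3] addr=0x39 blk=7 s=1: VC-HIT | VC [9]
  [4] addr=0x49 blk=9 s=1: VC-HIT | VC [7]
  [5] addr=0x4a blk=9 s=1: L1-HIT | VC [7]
  [6] addr=0x39 blk=7 s=1: VC-HIT | VC [9]
  [7] addr=0x4b blk=9 s=1: VC-HIT | VC [7]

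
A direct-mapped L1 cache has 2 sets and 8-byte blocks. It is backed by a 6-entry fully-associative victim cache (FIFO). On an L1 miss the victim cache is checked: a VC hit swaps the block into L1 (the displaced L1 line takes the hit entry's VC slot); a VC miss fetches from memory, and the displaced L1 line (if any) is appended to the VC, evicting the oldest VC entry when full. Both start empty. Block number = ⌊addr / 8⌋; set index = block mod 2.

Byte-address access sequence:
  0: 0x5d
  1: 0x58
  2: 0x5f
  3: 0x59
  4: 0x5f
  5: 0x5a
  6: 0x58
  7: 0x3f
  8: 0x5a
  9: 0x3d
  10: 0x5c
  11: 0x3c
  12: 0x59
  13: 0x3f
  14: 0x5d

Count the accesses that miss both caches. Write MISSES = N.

#0 0x5d→b11/s1 MISS; vc=[]
#1 0x58→b11/s1 L1-HIT; vc=[]
#2 0x5f→b11/s1 L1-HIT; vc=[]
#3 0x59→b11/s1 L1-HIT; vc=[]
#4 0x5f→b11/s1 L1-HIT; vc=[]
#5 0x5a→b11/s1 L1-HIT; vc=[]
#6 0x58→b11/s1 L1-HIT; vc=[]
#7 0x3f→b7/s1 MISS; vc=[11]
#8 0x5a→b11/s1 VC-HIT; vc=[7]
#9 0x3d→b7/s1 VC-HIT; vc=[11]
#10 0x5c→b11/s1 VC-HIT; vc=[7]
#11 0x3c→b7/s1 VC-HIT; vc=[11]
#12 0x59→b11/s1 VC-HIT; vc=[7]
#13 0x3f→b7/s1 VC-HIT; vc=[11]
#14 0x5d→b11/s1 VC-HIT; vc=[7]

MISSES = 2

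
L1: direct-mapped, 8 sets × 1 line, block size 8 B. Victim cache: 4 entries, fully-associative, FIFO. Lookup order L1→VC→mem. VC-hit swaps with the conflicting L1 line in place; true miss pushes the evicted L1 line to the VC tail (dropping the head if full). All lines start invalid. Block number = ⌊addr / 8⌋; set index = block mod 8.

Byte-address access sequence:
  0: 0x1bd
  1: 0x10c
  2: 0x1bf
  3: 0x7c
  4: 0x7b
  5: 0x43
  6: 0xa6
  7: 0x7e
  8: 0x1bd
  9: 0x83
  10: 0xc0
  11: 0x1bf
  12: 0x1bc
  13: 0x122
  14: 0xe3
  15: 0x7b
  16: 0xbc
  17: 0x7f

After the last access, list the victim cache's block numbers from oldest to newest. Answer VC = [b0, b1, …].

VC = [20, 36, 55, 23]

  [0] addr=0x1bd blk=55 s=7: MISS | VC []
  [1] addr=0x10c blk=33 s=1: MISS | VC []
  [2] addr=0x1bf blk=55 s=7: L1-HIT | VC []
  [3] addr=0x7c blk=15 s=7: MISS | VC [55]
  [4] addr=0x7b blk=15 s=7: L1-HIT | VC [55]
  [5] addr=0x43 blk=8 s=0: MISS | VC [55]
  [6] addr=0xa6 blk=20 s=4: MISS | VC [55]
  [7] addr=0x7e blk=15 s=7: L1-HIT | VC [55]
  [8] addr=0x1bd blk=55 s=7: VC-HIT | VC [15]
  [9] addr=0x83 blk=16 s=0: MISS | VC [15, 8]
  [10] addr=0xc0 blk=24 s=0: MISS | VC [15, 8, 16]
  [11] addr=0x1bf blk=55 s=7: L1-HIT | VC [15, 8, 16]
  [12] addr=0x1bc blk=55 s=7: L1-HIT | VC [15, 8, 16]
  [13] addr=0x122 blk=36 s=4: MISS | VC [15, 8, 16, 20]
  [14] addr=0xe3 blk=28 s=4: MISS | VC [8, 16, 20, 36]
  [15] addr=0x7b blk=15 s=7: MISS | VC [16, 20, 36, 55]
  [16] addr=0xbc blk=23 s=7: MISS | VC [20, 36, 55, 15]
  [17] addr=0x7f blk=15 s=7: VC-HIT | VC [20, 36, 55, 23]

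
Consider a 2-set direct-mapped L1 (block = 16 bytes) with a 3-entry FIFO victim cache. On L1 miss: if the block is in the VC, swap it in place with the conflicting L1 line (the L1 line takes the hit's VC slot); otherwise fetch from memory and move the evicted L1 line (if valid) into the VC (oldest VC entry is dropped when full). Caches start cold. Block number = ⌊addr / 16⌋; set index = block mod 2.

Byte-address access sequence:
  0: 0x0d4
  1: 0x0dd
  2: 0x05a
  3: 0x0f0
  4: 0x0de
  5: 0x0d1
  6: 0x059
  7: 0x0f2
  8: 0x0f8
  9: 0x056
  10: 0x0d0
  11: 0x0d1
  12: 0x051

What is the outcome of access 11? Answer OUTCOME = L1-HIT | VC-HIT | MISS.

0: 0xd4 (blk 13, set 1) → MISS  vc=[]
1: 0xdd (blk 13, set 1) → L1-HIT  vc=[]
2: 0x5a (blk 5, set 1) → MISS  vc=[13]
3: 0xf0 (blk 15, set 1) → MISS  vc=[13, 5]
4: 0xde (blk 13, set 1) → VC-HIT  vc=[15, 5]
5: 0xd1 (blk 13, set 1) → L1-HIT  vc=[15, 5]
6: 0x59 (blk 5, set 1) → VC-HIT  vc=[15, 13]
7: 0xf2 (blk 15, set 1) → VC-HIT  vc=[5, 13]
8: 0xf8 (blk 15, set 1) → L1-HIT  vc=[5, 13]
9: 0x56 (blk 5, set 1) → VC-HIT  vc=[15, 13]
10: 0xd0 (blk 13, set 1) → VC-HIT  vc=[15, 5]
11: 0xd1 (blk 13, set 1) → L1-HIT  vc=[15, 5]
12: 0x51 (blk 5, set 1) → VC-HIT  vc=[15, 13]

OUTCOME = L1-HIT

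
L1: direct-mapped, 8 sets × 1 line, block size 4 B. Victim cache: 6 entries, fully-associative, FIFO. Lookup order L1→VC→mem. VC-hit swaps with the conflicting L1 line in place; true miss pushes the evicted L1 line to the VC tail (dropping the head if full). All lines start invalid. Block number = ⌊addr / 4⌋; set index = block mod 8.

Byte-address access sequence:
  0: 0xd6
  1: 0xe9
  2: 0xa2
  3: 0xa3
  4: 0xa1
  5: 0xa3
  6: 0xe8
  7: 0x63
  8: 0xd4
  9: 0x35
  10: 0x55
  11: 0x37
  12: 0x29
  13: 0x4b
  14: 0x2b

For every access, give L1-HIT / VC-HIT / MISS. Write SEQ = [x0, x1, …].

  [0] addr=0xd6 blk=53 s=5: MISS | VC []
  [1] addr=0xe9 blk=58 s=2: MISS | VC []
  [2] addr=0xa2 blk=40 s=0: MISS | VC []
  [3] addr=0xa3 blk=40 s=0: L1-HIT | VC []
  [4] addr=0xa1 blk=40 s=0: L1-HIT | VC []
  [5] addr=0xa3 blk=40 s=0: L1-HIT | VC []
  [6] addr=0xe8 blk=58 s=2: L1-HIT | VC []
  [7] addr=0x63 blk=24 s=0: MISS | VC [40]
  [8] addr=0xd4 blk=53 s=5: L1-HIT | VC [40]
  [9] addr=0x35 blk=13 s=5: MISS | VC [40, 53]
  [10] addr=0x55 blk=21 s=5: MISS | VC [40, 53, 13]
  [11] addr=0x37 blk=13 s=5: VC-HIT | VC [40, 53, 21]
  [12] addr=0x29 blk=10 s=2: MISS | VC [40, 53, 21, 58]
  [13] addr=0x4b blk=18 s=2: MISS | VC [40, 53, 21, 58, 10]
  [14] addr=0x2b blk=10 s=2: VC-HIT | VC [40, 53, 21, 58, 18]

SEQ = [MISS, MISS, MISS, L1-HIT, L1-HIT, L1-HIT, L1-HIT, MISS, L1-HIT, MISS, MISS, VC-HIT, MISS, MISS, VC-HIT]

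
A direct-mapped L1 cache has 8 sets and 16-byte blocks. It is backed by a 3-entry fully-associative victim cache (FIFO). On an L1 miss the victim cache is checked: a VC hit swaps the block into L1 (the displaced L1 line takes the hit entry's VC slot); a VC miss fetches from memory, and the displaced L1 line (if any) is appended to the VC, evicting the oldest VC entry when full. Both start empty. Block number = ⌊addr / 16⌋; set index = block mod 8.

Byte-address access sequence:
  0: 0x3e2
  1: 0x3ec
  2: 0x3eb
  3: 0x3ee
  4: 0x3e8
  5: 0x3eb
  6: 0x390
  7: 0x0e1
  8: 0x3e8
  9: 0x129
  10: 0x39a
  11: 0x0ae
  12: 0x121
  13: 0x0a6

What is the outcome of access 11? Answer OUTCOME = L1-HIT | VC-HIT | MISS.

  [0] addr=0x3e2 blk=62 s=6: MISS | VC []
  [1] addr=0x3ec blk=62 s=6: L1-HIT | VC []
  [2] addr=0x3eb blk=62 s=6: L1-HIT | VC []
  [3] addr=0x3ee blk=62 s=6: L1-HIT | VC []
  [4] addr=0x3e8 blk=62 s=6: L1-HIT | VC []
  [5] addr=0x3eb blk=62 s=6: L1-HIT | VC []
  [6] addr=0x390 blk=57 s=1: MISS | VC []
  [7] addr=0xe1 blk=14 s=6: MISS | VC [62]
  [8] addr=0x3e8 blk=62 s=6: VC-HIT | VC [14]
  [9] addr=0x129 blk=18 s=2: MISS | VC [14]
  [10] addr=0x39a blk=57 s=1: L1-HIT | VC [14]
  [11] addr=0xae blk=10 s=2: MISS | VC [14, 18]
  [12] addr=0x121 blk=18 s=2: VC-HIT | VC [14, 10]
  [13] addr=0xa6 blk=10 s=2: VC-HIT | VC [14, 18]

OUTCOME = MISS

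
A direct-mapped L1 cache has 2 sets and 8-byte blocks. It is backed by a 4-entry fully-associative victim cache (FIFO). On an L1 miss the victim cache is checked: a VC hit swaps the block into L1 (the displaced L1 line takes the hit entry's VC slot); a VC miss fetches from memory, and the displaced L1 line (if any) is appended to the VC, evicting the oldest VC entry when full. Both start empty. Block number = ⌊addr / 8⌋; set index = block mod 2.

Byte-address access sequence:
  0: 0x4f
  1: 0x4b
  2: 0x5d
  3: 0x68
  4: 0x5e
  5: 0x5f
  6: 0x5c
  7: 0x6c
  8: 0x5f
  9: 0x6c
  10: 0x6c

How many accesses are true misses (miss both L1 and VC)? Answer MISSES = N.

  [0] addr=0x4f blk=9 s=1: MISS | VC []
  [1] addr=0x4b blk=9 s=1: L1-HIT | VC []
  [2] addr=0x5d blk=11 s=1: MISS | VC [9]
  [3] addr=0x68 blk=13 s=1: MISS | VC [9, 11]
  [4] addr=0x5e blk=11 s=1: VC-HIT | VC [9, 13]
  [5] addr=0x5f blk=11 s=1: L1-HIT | VC [9, 13]
  [6] addr=0x5c blk=11 s=1: L1-HIT | VC [9, 13]
  [7] addr=0x6c blk=13 s=1: VC-HIT | VC [9, 11]
  [8] addr=0x5f blk=11 s=1: VC-HIT | VC [9, 13]
  [9] addr=0x6c blk=13 s=1: VC-HIT | VC [9, 11]
  [10] addr=0x6c blk=13 s=1: L1-HIT | VC [9, 11]

MISSES = 3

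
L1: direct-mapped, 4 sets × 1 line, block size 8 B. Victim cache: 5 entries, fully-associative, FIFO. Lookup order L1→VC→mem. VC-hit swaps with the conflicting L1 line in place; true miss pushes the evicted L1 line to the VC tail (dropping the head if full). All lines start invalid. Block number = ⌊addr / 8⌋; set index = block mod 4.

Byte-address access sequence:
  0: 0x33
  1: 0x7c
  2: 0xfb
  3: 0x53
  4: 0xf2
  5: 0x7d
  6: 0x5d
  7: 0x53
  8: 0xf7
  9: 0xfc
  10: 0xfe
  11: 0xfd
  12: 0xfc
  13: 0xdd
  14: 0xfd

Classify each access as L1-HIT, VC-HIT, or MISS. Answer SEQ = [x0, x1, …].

  [0] addr=0x33 blk=6 s=2: MISS | VC []
  [1] addr=0x7c blk=15 s=3: MISS | VC []
  [2] addr=0xfb blk=31 s=3: MISS | VC [15]
  [3] addr=0x53 blk=10 s=2: MISS | VC [15, 6]
  [4] addr=0xf2 blk=30 s=2: MISS | VC [15, 6, 10]
  [5] addr=0x7d blk=15 s=3: VC-HIT | VC [31, 6, 10]
  [6] addr=0x5d blk=11 s=3: MISS | VC [31, 6, 10, 15]
  [7] addr=0x53 blk=10 s=2: VC-HIT | VC [31, 6, 30, 15]
  [8] addr=0xf7 blk=30 s=2: VC-HIT | VC [31, 6, 10, 15]
  [9] addr=0xfc blk=31 s=3: VC-HIT | VC [11, 6, 10, 15]
  [10] addr=0xfe blk=31 s=3: L1-HIT | VC [11, 6, 10, 15]
  [11] addr=0xfd blk=31 s=3: L1-HIT | VC [11, 6, 10, 15]
  [12] addr=0xfc blk=31 s=3: L1-HIT | VC [11, 6, 10, 15]
  [13] addr=0xdd blk=27 s=3: MISS | VC [11, 6, 10, 15, 31]
  [14] addr=0xfd blk=31 s=3: VC-HIT | VC [11, 6, 10, 15, 27]

SEQ = [MISS, MISS, MISS, MISS, MISS, VC-HIT, MISS, VC-HIT, VC-HIT, VC-HIT, L1-HIT, L1-HIT, L1-HIT, MISS, VC-HIT]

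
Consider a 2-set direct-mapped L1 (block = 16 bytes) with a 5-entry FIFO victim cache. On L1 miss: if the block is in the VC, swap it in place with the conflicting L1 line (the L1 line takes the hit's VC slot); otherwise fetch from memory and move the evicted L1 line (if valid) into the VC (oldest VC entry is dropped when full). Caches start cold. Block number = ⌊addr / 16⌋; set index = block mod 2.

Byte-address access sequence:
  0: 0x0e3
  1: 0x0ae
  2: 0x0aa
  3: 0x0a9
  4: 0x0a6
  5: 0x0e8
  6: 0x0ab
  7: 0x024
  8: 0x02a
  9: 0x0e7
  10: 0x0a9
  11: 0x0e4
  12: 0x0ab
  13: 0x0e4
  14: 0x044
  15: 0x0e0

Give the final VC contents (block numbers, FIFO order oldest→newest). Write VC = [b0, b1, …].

0: 0xe3 (blk 14, set 0) → MISS  vc=[]
1: 0xae (blk 10, set 0) → MISS  vc=[14]
2: 0xaa (blk 10, set 0) → L1-HIT  vc=[14]
3: 0xa9 (blk 10, set 0) → L1-HIT  vc=[14]
4: 0xa6 (blk 10, set 0) → L1-HIT  vc=[14]
5: 0xe8 (blk 14, set 0) → VC-HIT  vc=[10]
6: 0xab (blk 10, set 0) → VC-HIT  vc=[14]
7: 0x24 (blk 2, set 0) → MISS  vc=[14, 10]
8: 0x2a (blk 2, set 0) → L1-HIT  vc=[14, 10]
9: 0xe7 (blk 14, set 0) → VC-HIT  vc=[2, 10]
10: 0xa9 (blk 10, set 0) → VC-HIT  vc=[2, 14]
11: 0xe4 (blk 14, set 0) → VC-HIT  vc=[2, 10]
12: 0xab (blk 10, set 0) → VC-HIT  vc=[2, 14]
13: 0xe4 (blk 14, set 0) → VC-HIT  vc=[2, 10]
14: 0x44 (blk 4, set 0) → MISS  vc=[2, 10, 14]
15: 0xe0 (blk 14, set 0) → VC-HIT  vc=[2, 10, 4]

VC = [2, 10, 4]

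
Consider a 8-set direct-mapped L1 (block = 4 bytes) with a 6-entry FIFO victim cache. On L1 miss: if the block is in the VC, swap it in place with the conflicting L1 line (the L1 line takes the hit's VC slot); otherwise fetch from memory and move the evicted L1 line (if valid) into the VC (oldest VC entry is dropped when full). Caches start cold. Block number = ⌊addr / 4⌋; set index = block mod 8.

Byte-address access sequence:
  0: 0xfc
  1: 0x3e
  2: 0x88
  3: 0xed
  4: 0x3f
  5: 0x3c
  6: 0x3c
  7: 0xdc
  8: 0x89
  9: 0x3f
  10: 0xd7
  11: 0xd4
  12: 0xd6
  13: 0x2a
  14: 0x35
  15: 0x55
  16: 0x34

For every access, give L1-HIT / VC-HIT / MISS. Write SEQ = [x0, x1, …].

#0 0xfc→b63/s7 MISS; vc=[]
#1 0x3e→b15/s7 MISS; vc=[63]
#2 0x88→b34/s2 MISS; vc=[63]
#3 0xed→b59/s3 MISS; vc=[63]
#4 0x3f→b15/s7 L1-HIT; vc=[63]
#5 0x3c→b15/s7 L1-HIT; vc=[63]
#6 0x3c→b15/s7 L1-HIT; vc=[63]
#7 0xdc→b55/s7 MISS; vc=[63,15]
#8 0x89→b34/s2 L1-HIT; vc=[63,15]
#9 0x3f→b15/s7 VC-HIT; vc=[63,55]
#10 0xd7→b53/s5 MISS; vc=[63,55]
#11 0xd4→b53/s5 L1-HIT; vc=[63,55]
#12 0xd6→b53/s5 L1-HIT; vc=[63,55]
#13 0x2a→b10/s2 MISS; vc=[63,55,34]
#14 0x35→b13/s5 MISS; vc=[63,55,34,53]
#15 0x55→b21/s5 MISS; vc=[63,55,34,53,13]
#16 0x34→b13/s5 VC-HIT; vc=[63,55,34,53,21]

SEQ = [MISS, MISS, MISS, MISS, L1-HIT, L1-HIT, L1-HIT, MISS, L1-HIT, VC-HIT, MISS, L1-HIT, L1-HIT, MISS, MISS, MISS, VC-HIT]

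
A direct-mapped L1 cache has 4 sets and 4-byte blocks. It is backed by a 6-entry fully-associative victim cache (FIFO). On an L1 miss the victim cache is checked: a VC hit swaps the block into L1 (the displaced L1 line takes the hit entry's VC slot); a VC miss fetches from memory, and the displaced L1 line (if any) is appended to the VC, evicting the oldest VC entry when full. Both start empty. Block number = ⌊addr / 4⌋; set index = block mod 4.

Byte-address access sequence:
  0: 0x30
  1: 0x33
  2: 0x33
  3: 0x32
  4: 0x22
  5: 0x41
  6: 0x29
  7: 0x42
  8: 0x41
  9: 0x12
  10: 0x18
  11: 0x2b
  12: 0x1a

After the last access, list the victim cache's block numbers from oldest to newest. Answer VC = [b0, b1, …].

VC = [12, 8, 16, 10]

  [0] addr=0x30 blk=12 s=0: MISS | VC []
  [1] addr=0x33 blk=12 s=0: L1-HIT | VC []
  [2] addr=0x33 blk=12 s=0: L1-HIT | VC []
  [3] addr=0x32 blk=12 s=0: L1-HIT | VC []
  [4] addr=0x22 blk=8 s=0: MISS | VC [12]
  [5] addr=0x41 blk=16 s=0: MISS | VC [12, 8]
  [6] addr=0x29 blk=10 s=2: MISS | VC [12, 8]
  [7] addr=0x42 blk=16 s=0: L1-HIT | VC [12, 8]
  [8] addr=0x41 blk=16 s=0: L1-HIT | VC [12, 8]
  [9] addr=0x12 blk=4 s=0: MISS | VC [12, 8, 16]
  [10] addr=0x18 blk=6 s=2: MISS | VC [12, 8, 16, 10]
  [11] addr=0x2b blk=10 s=2: VC-HIT | VC [12, 8, 16, 6]
  [12] addr=0x1a blk=6 s=2: VC-HIT | VC [12, 8, 16, 10]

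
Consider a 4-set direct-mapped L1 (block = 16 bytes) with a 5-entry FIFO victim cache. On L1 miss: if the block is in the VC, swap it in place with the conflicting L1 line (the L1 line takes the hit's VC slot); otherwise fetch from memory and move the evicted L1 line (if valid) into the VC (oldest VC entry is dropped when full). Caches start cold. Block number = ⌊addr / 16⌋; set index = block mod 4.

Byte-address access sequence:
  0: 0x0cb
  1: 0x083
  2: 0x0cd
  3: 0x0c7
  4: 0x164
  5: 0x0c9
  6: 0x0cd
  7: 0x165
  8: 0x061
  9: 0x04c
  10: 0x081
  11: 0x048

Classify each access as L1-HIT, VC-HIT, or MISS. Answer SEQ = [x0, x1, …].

#0 0xcb→b12/s0 MISS; vc=[]
#1 0x83→b8/s0 MISS; vc=[12]
#2 0xcd→b12/s0 VC-HIT; vc=[8]
#3 0xc7→b12/s0 L1-HIT; vc=[8]
#4 0x164→b22/s2 MISS; vc=[8]
#5 0xc9→b12/s0 L1-HIT; vc=[8]
#6 0xcd→b12/s0 L1-HIT; vc=[8]
#7 0x165→b22/s2 L1-HIT; vc=[8]
#8 0x61→b6/s2 MISS; vc=[8,22]
#9 0x4c→b4/s0 MISS; vc=[8,22,12]
#10 0x81→b8/s0 VC-HIT; vc=[4,22,12]
#11 0x48→b4/s0 VC-HIT; vc=[8,22,12]

SEQ = [MISS, MISS, VC-HIT, L1-HIT, MISS, L1-HIT, L1-HIT, L1-HIT, MISS, MISS, VC-HIT, VC-HIT]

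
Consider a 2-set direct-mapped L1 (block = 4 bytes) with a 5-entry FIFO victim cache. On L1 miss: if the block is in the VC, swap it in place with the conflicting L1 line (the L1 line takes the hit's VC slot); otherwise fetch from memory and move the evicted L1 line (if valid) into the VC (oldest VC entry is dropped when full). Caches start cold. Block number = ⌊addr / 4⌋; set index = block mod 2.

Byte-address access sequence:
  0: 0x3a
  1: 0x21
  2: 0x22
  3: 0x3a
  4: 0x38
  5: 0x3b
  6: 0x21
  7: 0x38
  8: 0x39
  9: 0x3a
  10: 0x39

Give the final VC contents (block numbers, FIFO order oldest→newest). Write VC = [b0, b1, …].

  [0] addr=0x3a blk=14 s=0: MISS | VC []
  [1] addr=0x21 blk=8 s=0: MISS | VC [14]
  [2] addr=0x22 blk=8 s=0: L1-HIT | VC [14]
  [3] addr=0x3a blk=14 s=0: VC-HIT | VC [8]
  [4] addr=0x38 blk=14 s=0: L1-HIT | VC [8]
  [5] addr=0x3b blk=14 s=0: L1-HIT | VC [8]
  [6] addr=0x21 blk=8 s=0: VC-HIT | VC [14]
  [7] addr=0x38 blk=14 s=0: VC-HIT | VC [8]
  [8] addr=0x39 blk=14 s=0: L1-HIT | VC [8]
  [9] addr=0x3a blk=14 s=0: L1-HIT | VC [8]
  [10] addr=0x39 blk=14 s=0: L1-HIT | VC [8]

VC = [8]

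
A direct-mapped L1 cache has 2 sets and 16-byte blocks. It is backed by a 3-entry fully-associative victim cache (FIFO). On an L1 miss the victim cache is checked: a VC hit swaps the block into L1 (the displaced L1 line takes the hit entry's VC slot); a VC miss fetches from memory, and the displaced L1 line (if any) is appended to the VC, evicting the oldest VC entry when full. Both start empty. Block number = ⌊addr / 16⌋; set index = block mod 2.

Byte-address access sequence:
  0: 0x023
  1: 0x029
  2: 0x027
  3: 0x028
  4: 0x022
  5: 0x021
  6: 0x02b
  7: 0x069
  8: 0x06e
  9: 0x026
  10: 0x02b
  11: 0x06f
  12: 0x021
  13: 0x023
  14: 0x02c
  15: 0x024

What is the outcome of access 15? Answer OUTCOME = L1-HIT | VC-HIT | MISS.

#0 0x23→b2/s0 MISS; vc=[]
#1 0x29→b2/s0 L1-HIT; vc=[]
#2 0x27→b2/s0 L1-HIT; vc=[]
#3 0x28→b2/s0 L1-HIT; vc=[]
#4 0x22→b2/s0 L1-HIT; vc=[]
#5 0x21→b2/s0 L1-HIT; vc=[]
#6 0x2b→b2/s0 L1-HIT; vc=[]
#7 0x69→b6/s0 MISS; vc=[2]
#8 0x6e→b6/s0 L1-HIT; vc=[2]
#9 0x26→b2/s0 VC-HIT; vc=[6]
#10 0x2b→b2/s0 L1-HIT; vc=[6]
#11 0x6f→b6/s0 VC-HIT; vc=[2]
#12 0x21→b2/s0 VC-HIT; vc=[6]
#13 0x23→b2/s0 L1-HIT; vc=[6]
#14 0x2c→b2/s0 L1-HIT; vc=[6]
#15 0x24→b2/s0 L1-HIT; vc=[6]

OUTCOME = L1-HIT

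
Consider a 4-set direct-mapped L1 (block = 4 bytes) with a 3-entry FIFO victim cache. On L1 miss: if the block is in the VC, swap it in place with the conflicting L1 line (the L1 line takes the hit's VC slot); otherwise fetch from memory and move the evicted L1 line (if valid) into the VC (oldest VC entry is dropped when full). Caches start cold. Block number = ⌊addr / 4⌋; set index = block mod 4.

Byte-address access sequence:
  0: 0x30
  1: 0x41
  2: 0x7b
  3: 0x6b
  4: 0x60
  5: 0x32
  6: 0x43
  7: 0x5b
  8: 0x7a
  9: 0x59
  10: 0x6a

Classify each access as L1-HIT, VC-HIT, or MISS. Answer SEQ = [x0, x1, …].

SEQ = [MISS, MISS, MISS, MISS, MISS, VC-HIT, VC-HIT, MISS, VC-HIT, VC-HIT, VC-HIT]

  [0] addr=0x30 blk=12 s=0: MISS | VC []
  [1] addr=0x41 blk=16 s=0: MISS | VC [12]
  [2] addr=0x7b blk=30 s=2: MISS | VC [12]
  [3] addr=0x6b blk=26 s=2: MISS | VC [12, 30]
  [4] addr=0x60 blk=24 s=0: MISS | VC [12, 30, 16]
  [5] addr=0x32 blk=12 s=0: VC-HIT | VC [24, 30, 16]
  [6] addr=0x43 blk=16 s=0: VC-HIT | VC [24, 30, 12]
  [7] addr=0x5b blk=22 s=2: MISS | VC [30, 12, 26]
  [8] addr=0x7a blk=30 s=2: VC-HIT | VC [22, 12, 26]
  [9] addr=0x59 blk=22 s=2: VC-HIT | VC [30, 12, 26]
  [10] addr=0x6a blk=26 s=2: VC-HIT | VC [30, 12, 22]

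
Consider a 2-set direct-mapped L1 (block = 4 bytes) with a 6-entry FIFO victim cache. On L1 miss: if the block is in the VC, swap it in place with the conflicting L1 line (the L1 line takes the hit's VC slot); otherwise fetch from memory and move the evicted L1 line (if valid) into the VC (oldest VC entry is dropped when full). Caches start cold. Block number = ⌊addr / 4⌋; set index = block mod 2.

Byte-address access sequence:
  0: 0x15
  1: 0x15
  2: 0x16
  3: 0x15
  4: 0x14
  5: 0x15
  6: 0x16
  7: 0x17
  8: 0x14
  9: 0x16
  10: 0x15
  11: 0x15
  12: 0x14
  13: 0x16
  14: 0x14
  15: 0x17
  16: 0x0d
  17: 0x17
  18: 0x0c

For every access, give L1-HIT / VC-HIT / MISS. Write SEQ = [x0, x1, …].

0: 0x15 (blk 5, set 1) → MISS  vc=[]
1: 0x15 (blk 5, set 1) → L1-HIT  vc=[]
2: 0x16 (blk 5, set 1) → L1-HIT  vc=[]
3: 0x15 (blk 5, set 1) → L1-HIT  vc=[]
4: 0x14 (blk 5, set 1) → L1-HIT  vc=[]
5: 0x15 (blk 5, set 1) → L1-HIT  vc=[]
6: 0x16 (blk 5, set 1) → L1-HIT  vc=[]
7: 0x17 (blk 5, set 1) → L1-HIT  vc=[]
8: 0x14 (blk 5, set 1) → L1-HIT  vc=[]
9: 0x16 (blk 5, set 1) → L1-HIT  vc=[]
10: 0x15 (blk 5, set 1) → L1-HIT  vc=[]
11: 0x15 (blk 5, set 1) → L1-HIT  vc=[]
12: 0x14 (blk 5, set 1) → L1-HIT  vc=[]
13: 0x16 (blk 5, set 1) → L1-HIT  vc=[]
14: 0x14 (blk 5, set 1) → L1-HIT  vc=[]
15: 0x17 (blk 5, set 1) → L1-HIT  vc=[]
16: 0xd (blk 3, set 1) → MISS  vc=[5]
17: 0x17 (blk 5, set 1) → VC-HIT  vc=[3]
18: 0xc (blk 3, set 1) → VC-HIT  vc=[5]

SEQ = [MISS, L1-HIT, L1-HIT, L1-HIT, L1-HIT, L1-HIT, L1-HIT, L1-HIT, L1-HIT, L1-HIT, L1-HIT, L1-HIT, L1-HIT, L1-HIT, L1-HIT, L1-HIT, MISS, VC-HIT, VC-HIT]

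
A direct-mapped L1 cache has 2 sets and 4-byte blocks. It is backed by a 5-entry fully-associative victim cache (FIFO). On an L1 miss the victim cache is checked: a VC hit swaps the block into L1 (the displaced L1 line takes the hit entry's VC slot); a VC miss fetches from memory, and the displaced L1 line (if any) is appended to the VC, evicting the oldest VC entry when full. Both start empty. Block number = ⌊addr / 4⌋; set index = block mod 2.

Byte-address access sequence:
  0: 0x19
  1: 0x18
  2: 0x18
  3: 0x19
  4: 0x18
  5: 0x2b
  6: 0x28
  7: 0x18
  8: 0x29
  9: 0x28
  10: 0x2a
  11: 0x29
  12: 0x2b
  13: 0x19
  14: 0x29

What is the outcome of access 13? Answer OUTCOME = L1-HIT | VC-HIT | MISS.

  [0] addr=0x19 blk=6 s=0: MISS | VC []
  [1] addr=0x18 blk=6 s=0: L1-HIT | VC []
  [2] addr=0x18 blk=6 s=0: L1-HIT | VC []
  [3] addr=0x19 blk=6 s=0: L1-HIT | VC []
  [4] addr=0x18 blk=6 s=0: L1-HIT | VC []
  [5] addr=0x2b blk=10 s=0: MISS | VC [6]
  [6] addr=0x28 blk=10 s=0: L1-HIT | VC [6]
  [7] addr=0x18 blk=6 s=0: VC-HIT | VC [10]
  [8] addr=0x29 blk=10 s=0: VC-HIT | VC [6]
  [9] addr=0x28 blk=10 s=0: L1-HIT | VC [6]
  [10] addr=0x2a blk=10 s=0: L1-HIT | VC [6]
  [11] addr=0x29 blk=10 s=0: L1-HIT | VC [6]
  [12] addr=0x2b blk=10 s=0: L1-HIT | VC [6]
  [13] addr=0x19 blk=6 s=0: VC-HIT | VC [10]
  [14] addr=0x29 blk=10 s=0: VC-HIT | VC [6]

OUTCOME = VC-HIT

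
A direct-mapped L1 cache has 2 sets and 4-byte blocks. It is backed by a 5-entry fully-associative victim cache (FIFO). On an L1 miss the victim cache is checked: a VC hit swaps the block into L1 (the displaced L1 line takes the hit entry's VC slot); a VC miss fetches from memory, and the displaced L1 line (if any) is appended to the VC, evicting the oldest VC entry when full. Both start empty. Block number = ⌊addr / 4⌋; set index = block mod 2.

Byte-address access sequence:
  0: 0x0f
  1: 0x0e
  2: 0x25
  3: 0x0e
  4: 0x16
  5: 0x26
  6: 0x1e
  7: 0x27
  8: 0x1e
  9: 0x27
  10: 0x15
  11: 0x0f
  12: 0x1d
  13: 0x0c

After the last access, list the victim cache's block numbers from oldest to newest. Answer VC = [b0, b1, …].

0: 0xf (blk 3, set 1) → MISS  vc=[]
1: 0xe (blk 3, set 1) → L1-HIT  vc=[]
2: 0x25 (blk 9, set 1) → MISS  vc=[3]
3: 0xe (blk 3, set 1) → VC-HIT  vc=[9]
4: 0x16 (blk 5, set 1) → MISS  vc=[9, 3]
5: 0x26 (blk 9, set 1) → VC-HIT  vc=[5, 3]
6: 0x1e (blk 7, set 1) → MISS  vc=[5, 3, 9]
7: 0x27 (blk 9, set 1) → VC-HIT  vc=[5, 3, 7]
8: 0x1e (blk 7, set 1) → VC-HIT  vc=[5, 3, 9]
9: 0x27 (blk 9, set 1) → VC-HIT  vc=[5, 3, 7]
10: 0x15 (blk 5, set 1) → VC-HIT  vc=[9, 3, 7]
11: 0xf (blk 3, set 1) → VC-HIT  vc=[9, 5, 7]
12: 0x1d (blk 7, set 1) → VC-HIT  vc=[9, 5, 3]
13: 0xc (blk 3, set 1) → VC-HIT  vc=[9, 5, 7]

VC = [9, 5, 7]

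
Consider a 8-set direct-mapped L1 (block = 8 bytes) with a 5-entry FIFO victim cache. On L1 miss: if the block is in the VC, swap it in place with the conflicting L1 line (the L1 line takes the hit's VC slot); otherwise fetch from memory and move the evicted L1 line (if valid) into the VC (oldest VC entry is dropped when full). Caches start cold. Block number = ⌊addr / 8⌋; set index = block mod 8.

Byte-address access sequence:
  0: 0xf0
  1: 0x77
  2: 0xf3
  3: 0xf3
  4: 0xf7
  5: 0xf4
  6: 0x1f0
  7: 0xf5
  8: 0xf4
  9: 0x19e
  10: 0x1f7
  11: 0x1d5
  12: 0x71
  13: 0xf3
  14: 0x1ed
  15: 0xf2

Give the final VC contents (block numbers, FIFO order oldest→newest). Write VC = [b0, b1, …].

0: 0xf0 (blk 30, set 6) → MISS  vc=[]
1: 0x77 (blk 14, set 6) → MISS  vc=[30]
2: 0xf3 (blk 30, set 6) → VC-HIT  vc=[14]
3: 0xf3 (blk 30, set 6) → L1-HIT  vc=[14]
4: 0xf7 (blk 30, set 6) → L1-HIT  vc=[14]
5: 0xf4 (blk 30, set 6) → L1-HIT  vc=[14]
6: 0x1f0 (blk 62, set 6) → MISS  vc=[14, 30]
7: 0xf5 (blk 30, set 6) → VC-HIT  vc=[14, 62]
8: 0xf4 (blk 30, set 6) → L1-HIT  vc=[14, 62]
9: 0x19e (blk 51, set 3) → MISS  vc=[14, 62]
10: 0x1f7 (blk 62, set 6) → VC-HIT  vc=[14, 30]
11: 0x1d5 (blk 58, set 2) → MISS  vc=[14, 30]
12: 0x71 (blk 14, set 6) → VC-HIT  vc=[62, 30]
13: 0xf3 (blk 30, set 6) → VC-HIT  vc=[62, 14]
14: 0x1ed (blk 61, set 5) → MISS  vc=[62, 14]
15: 0xf2 (blk 30, set 6) → L1-HIT  vc=[62, 14]

VC = [62, 14]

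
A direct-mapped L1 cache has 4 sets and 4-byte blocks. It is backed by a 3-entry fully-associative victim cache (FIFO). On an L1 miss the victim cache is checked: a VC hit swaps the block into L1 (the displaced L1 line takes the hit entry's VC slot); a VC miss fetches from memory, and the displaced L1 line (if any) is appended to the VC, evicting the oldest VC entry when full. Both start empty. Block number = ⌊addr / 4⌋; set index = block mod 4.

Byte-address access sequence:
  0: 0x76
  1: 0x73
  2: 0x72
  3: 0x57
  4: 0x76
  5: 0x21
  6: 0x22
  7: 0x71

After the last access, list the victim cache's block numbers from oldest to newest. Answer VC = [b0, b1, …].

VC = [21, 8]

  [0] addr=0x76 blk=29 s=1: MISS | VC []
  [1] addr=0x73 blk=28 s=0: MISS | VC []
  [2] addr=0x72 blk=28 s=0: L1-HIT | VC []
  [3] addr=0x57 blk=21 s=1: MISS | VC [29]
  [4] addr=0x76 blk=29 s=1: VC-HIT | VC [21]
  [5] addr=0x21 blk=8 s=0: MISS | VC [21, 28]
  [6] addr=0x22 blk=8 s=0: L1-HIT | VC [21, 28]
  [7] addr=0x71 blk=28 s=0: VC-HIT | VC [21, 8]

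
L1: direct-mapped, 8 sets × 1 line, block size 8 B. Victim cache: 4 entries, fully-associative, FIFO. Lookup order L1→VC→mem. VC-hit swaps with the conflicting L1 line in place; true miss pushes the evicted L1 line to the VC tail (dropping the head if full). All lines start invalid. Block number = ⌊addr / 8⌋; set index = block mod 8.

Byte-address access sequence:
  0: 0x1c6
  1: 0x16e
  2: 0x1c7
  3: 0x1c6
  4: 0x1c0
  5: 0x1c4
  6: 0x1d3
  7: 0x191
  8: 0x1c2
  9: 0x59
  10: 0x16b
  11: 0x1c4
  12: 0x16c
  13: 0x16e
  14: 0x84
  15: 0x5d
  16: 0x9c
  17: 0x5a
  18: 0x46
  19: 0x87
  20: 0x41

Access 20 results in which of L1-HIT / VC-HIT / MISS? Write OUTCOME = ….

OUTCOME = VC-HIT

  [0] addr=0x1c6 blk=56 s=0: MISS | VC []
  [1] addr=0x16e blk=45 s=5: MISS | VC []
  [2] addr=0x1c7 blk=56 s=0: L1-HIT | VC []
  [3] addr=0x1c6 blk=56 s=0: L1-HIT | VC []
  [4] addr=0x1c0 blk=56 s=0: L1-HIT | VC []
  [5] addr=0x1c4 blk=56 s=0: L1-HIT | VC []
  [6] addr=0x1d3 blk=58 s=2: MISS | VC []
  [7] addr=0x191 blk=50 s=2: MISS | VC [58]
  [8] addr=0x1c2 blk=56 s=0: L1-HIT | VC [58]
  [9] addr=0x59 blk=11 s=3: MISS | VC [58]
  [10] addr=0x16b blk=45 s=5: L1-HIT | VC [58]
  [11] addr=0x1c4 blk=56 s=0: L1-HIT | VC [58]
  [12] addr=0x16c blk=45 s=5: L1-HIT | VC [58]
  [13] addr=0x16e blk=45 s=5: L1-HIT | VC [58]
  [14] addr=0x84 blk=16 s=0: MISS | VC [58, 56]
  [15] addr=0x5d blk=11 s=3: L1-HIT | VC [58, 56]
  [16] addr=0x9c blk=19 s=3: MISS | VC [58, 56, 11]
  [17] addr=0x5a blk=11 s=3: VC-HIT | VC [58, 56, 19]
  [18] addr=0x46 blk=8 s=0: MISS | VC [58, 56, 19, 16]
  [19] addr=0x87 blk=16 s=0: VC-HIT | VC [58, 56, 19, 8]
  [20] addr=0x41 blk=8 s=0: VC-HIT | VC [58, 56, 19, 16]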